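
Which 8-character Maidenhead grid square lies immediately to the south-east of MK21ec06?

MK21ec15

Longitude extended square 0; +1 → 1.
Latitude extended square 6; −1 → 5.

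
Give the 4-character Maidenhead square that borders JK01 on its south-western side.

IK90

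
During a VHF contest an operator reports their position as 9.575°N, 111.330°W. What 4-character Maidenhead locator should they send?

DJ49

Add 180° to longitude and 90° to latitude: 68.67, 99.58.
Field (20°×10°, letters A–R): 68.67/20 → 3 → D, 99.58/10 → 9 → J; chars DJ.
Square (2°×1°, digits 0–9): 8.67/2 → 4, 9.58/1 → 9; chars 49.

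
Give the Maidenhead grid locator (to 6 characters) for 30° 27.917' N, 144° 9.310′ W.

BM70wl

Shift to the Maidenhead origin (180°W, 90°S): lon 35.8448, lat 120.4653.
Field: 35.8448/20 → 1 → B, 120.4653/10 → 12 → M; chars BM.
Square: 15.8448/2 → 7, 0.4653/1 → 0; chars 70.
Subsquare: 1.8448/0.0833333 → 22 → w, 0.4653/0.0416667 → 11 → l; chars wl.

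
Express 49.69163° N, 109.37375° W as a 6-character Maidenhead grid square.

Offset from 180°W / 90°S: lon 70.6262°, lat 139.6916°.
Field: 70.6262/20 → 3 → D, 139.6916/10 → 13 → N; chars DN.
Square: 10.6262/2 → 5, 9.6916/1 → 9; chars 59.
Subsquare: 0.6262/0.0833333 → 7 → h, 0.6916/0.0416667 → 16 → q; chars hq.

DN59hq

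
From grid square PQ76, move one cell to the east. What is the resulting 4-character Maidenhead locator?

Longitude square 7; +1 → 8.
The latitude characters are unchanged.

PQ86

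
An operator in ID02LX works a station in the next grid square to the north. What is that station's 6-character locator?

ID03la

Latitude subsquare x = 23; +1 → 24, wraps to 0 = a, carry into square.
Latitude square 2; +1 → 3.
The longitude characters are unchanged.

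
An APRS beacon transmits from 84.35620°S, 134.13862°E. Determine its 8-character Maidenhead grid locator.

PA75bp64

Offset from 180°W / 90°S: lon 314.13862°, lat 5.64380°.
Field (20°×10°, letters A–R): lon ⌊314.13862/20⌋ = 15 → P; lat ⌊5.64380/10⌋ = 0 → A.
Square (2°×1°, digits 0–9): lon ⌊14.13862/2⌋ = 7; lat ⌊5.64380/1⌋ = 5.
Subsquare (5′×2.5′, letters a–x): lon ⌊0.13862/0.0833333⌋ = 1 → b; lat ⌊0.64380/0.0416667⌋ = 15 → p.
Extended square (30″×15″, digits 0–9): lon ⌊0.05529/0.00833333⌋ = 6; lat ⌊0.01880/0.00416667⌋ = 4.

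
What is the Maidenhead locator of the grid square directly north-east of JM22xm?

Longitude subsquare x = 23; +1 → 24, wraps to 0 = a, carry into square.
Longitude square 2; +1 → 3.
Latitude subsquare m = 12; +1 → 13 = n.

JM32an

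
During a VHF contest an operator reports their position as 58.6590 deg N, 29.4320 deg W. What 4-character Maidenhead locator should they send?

HO58

Offset from 180°W / 90°S: lon 150.57°, lat 148.66°.
Field: 150.57/20 → 7 → H, 148.66/10 → 14 → O; chars HO.
Square: 10.57/2 → 5, 8.66/1 → 8; chars 58.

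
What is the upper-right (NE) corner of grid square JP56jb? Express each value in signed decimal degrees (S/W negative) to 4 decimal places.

Field J=9, P=15: +9·20° lon, +15·10° lat → SW at lon 0°, lat 60°.
Square 5, 6: +5·2° lon, +6·1° lat → SW at lon 10°, lat 66°.
Subsquare j=9, b=1: +9·0.0833333° lon, +1·0.0416667° lat → SW at lon 10.75°, lat 66.0417°.
Cell spans 0.0833333° lon × 0.0416667° lat. NE corner is SW corner plus one full cell.
latitude 66.0833, longitude 10.8333.

66.0833, 10.8333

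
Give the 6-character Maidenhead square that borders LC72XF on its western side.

LC72wf

Longitude subsquare x = 23; −1 → 22 = w.
The latitude characters are unchanged.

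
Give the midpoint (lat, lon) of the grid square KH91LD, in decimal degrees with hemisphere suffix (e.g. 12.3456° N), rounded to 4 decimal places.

Field K=10, H=7: +10·20° lon, +7·10° lat → SW at lon 20°, lat -20°.
Square 9, 1: +9·2° lon, +1·1° lat → SW at lon 38°, lat -19°.
Subsquare l=11, d=3: +11·0.0833333° lon, +3·0.0416667° lat → SW at lon 38.9167°, lat -18.875°.
Cell spans 0.0833333° lon × 0.0416667° lat. Centre is SW corner plus half of each.
latitude 18.8542° S, longitude 38.9583° E.

18.8542° S, 38.9583° E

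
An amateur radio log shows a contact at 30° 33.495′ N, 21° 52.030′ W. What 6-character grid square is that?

HM90bn

Add 180° to longitude and 90° to latitude: 158.1328, 120.5583.
Field (20°×10°, letters A–R): lon ⌊158.1328/20⌋ = 7 → H; lat ⌊120.5583/10⌋ = 12 → M.
Square (2°×1°, digits 0–9): lon ⌊18.1328/2⌋ = 9; lat ⌊0.5583/1⌋ = 0.
Subsquare (5′×2.5′, letters a–x): lon ⌊0.1328/0.0833333⌋ = 1 → b; lat ⌊0.5583/0.0416667⌋ = 13 → n.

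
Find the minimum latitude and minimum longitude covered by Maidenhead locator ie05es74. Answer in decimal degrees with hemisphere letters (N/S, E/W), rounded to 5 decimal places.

44.23333° S, 19.60833° W

Field I=8, E=4: +8·20° lon, +4·10° lat → SW at lon -20°, lat -50°.
Square 0, 5: +0·2° lon, +5·1° lat → SW at lon -20°, lat -45°.
Subsquare e=4, s=18: +4·0.0833333° lon, +18·0.0416667° lat → SW at lon -19.6667°, lat -44.25°.
Extended square 7, 4: +7·0.00833333° lon, +4·0.00416667° lat → SW at lon -19.6083°, lat -44.2333°.
latitude 44.23333° S, longitude 19.60833° W.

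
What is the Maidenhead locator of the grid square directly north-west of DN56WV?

DN56vw

Longitude subsquare w = 22; −1 → 21 = v.
Latitude subsquare v = 21; +1 → 22 = w.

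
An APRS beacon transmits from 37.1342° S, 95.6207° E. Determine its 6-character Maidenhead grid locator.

NF72tu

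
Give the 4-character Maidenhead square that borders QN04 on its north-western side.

PN95

Longitude square 0; −1 → -1, wraps to 9, carry into field.
Longitude field Q = 16; −1 → 15 = P.
Latitude square 4; +1 → 5.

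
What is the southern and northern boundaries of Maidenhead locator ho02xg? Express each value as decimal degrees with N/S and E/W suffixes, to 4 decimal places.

52.2500° N, 52.2917° N

Field H=7, O=14: +7·20° lon, +14·10° lat → SW at lon -40°, lat 50°.
Square 0, 2: +0·2° lon, +2·1° lat → SW at lon -40°, lat 52°.
Subsquare x=23, g=6: +23·0.0833333° lon, +6·0.0416667° lat → SW at lon -38.0833°, lat 52.25°.
Cell spans 0.0833333° lon × 0.0416667° lat.
south 52.2500° N, north 52.2917° N.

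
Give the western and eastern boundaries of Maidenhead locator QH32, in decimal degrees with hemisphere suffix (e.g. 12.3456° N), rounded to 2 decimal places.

Field Q=16, H=7: +16·20° lon, +7·10° lat → SW at lon 140°, lat -20°.
Square 3, 2: +3·2° lon, +2·1° lat → SW at lon 146°, lat -18°.
Cell spans 2° lon × 1° lat.
west 146.00° E, east 148.00° E.

146.00° E, 148.00° E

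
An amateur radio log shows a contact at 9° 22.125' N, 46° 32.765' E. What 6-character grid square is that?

Shift to the Maidenhead origin (180°W, 90°S): lon 226.5461, lat 99.3688.
Field (20°×10°, letters A–R): 226.5461/20 → 11 → L, 99.3688/10 → 9 → J; chars LJ.
Square (2°×1°, digits 0–9): 6.5461/2 → 3, 9.3688/1 → 9; chars 39.
Subsquare (5′×2.5′, letters a–x): 0.5461/0.0833333 → 6 → g, 0.3688/0.0416667 → 8 → i; chars gi.

LJ39gi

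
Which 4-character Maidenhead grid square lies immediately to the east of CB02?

CB12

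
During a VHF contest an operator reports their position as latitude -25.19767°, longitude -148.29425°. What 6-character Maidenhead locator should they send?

BG54ut

Add 180° to longitude and 90° to latitude: 31.7057, 64.8023.
Field: lon ⌊31.7057/20⌋ = 1 → B; lat ⌊64.8023/10⌋ = 6 → G.
Square: lon ⌊11.7057/2⌋ = 5; lat ⌊4.8023/1⌋ = 4.
Subsquare: lon ⌊1.7057/0.0833333⌋ = 20 → u; lat ⌊0.8023/0.0416667⌋ = 19 → t.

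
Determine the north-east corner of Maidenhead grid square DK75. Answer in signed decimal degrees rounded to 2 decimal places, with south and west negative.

16.00, -104.00

Field D=3, K=10: +3·20° lon, +10·10° lat → SW at lon -120°, lat 10°.
Square 7, 5: +7·2° lon, +5·1° lat → SW at lon -106°, lat 15°.
Cell spans 2° lon × 1° lat. NE corner is SW corner plus one full cell.
latitude 16.00, longitude -104.00.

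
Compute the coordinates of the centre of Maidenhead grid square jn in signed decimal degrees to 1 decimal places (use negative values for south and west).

Field J=9, N=13: +9·20° lon, +13·10° lat → SW at lon 0°, lat 40°.
Cell spans 20° lon × 10° lat. Centre is SW corner plus half of each.
latitude 45.0, longitude 10.0.

45.0, 10.0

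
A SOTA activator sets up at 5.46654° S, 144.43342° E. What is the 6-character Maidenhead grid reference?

QI24fm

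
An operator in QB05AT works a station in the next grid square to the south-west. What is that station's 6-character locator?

Longitude subsquare a = 0; −1 → -1, wraps to 23 = x, carry into square.
Longitude square 0; −1 → -1, wraps to 9, carry into field.
Longitude field Q = 16; −1 → 15 = P.
Latitude subsquare t = 19; −1 → 18 = s.

PB95xs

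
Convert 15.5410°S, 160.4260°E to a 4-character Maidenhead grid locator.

RH04

Add 180° to longitude and 90° to latitude: 340.43, 74.46.
Field: lon ⌊340.43/20⌋ = 17 → R; lat ⌊74.46/10⌋ = 7 → H.
Square: lon ⌊0.43/2⌋ = 0; lat ⌊4.46/1⌋ = 4.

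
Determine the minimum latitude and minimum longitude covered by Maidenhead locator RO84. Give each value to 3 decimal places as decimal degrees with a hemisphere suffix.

54.000° N, 176.000° E

Field R=17, O=14: +17·20° lon, +14·10° lat → SW at lon 160°, lat 50°.
Square 8, 4: +8·2° lon, +4·1° lat → SW at lon 176°, lat 54°.
latitude 54.000° N, longitude 176.000° E.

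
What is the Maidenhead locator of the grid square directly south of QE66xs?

QE66xr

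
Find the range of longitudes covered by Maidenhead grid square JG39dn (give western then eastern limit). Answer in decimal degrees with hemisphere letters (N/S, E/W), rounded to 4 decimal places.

Field J=9, G=6: +9·20° lon, +6·10° lat → SW at lon 0°, lat -30°.
Square 3, 9: +3·2° lon, +9·1° lat → SW at lon 6°, lat -21°.
Subsquare d=3, n=13: +3·0.0833333° lon, +13·0.0416667° lat → SW at lon 6.25°, lat -20.4583°.
Cell spans 0.0833333° lon × 0.0416667° lat.
west 6.2500° E, east 6.3333° E.

6.2500° E, 6.3333° E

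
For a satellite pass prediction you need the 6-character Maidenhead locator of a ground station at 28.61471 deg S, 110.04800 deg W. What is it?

DG41xj

Add 180° to longitude and 90° to latitude: 69.9520, 61.3853.
Field (20°×10°, letters A–R): 69.9520/20 → 3 → D, 61.3853/10 → 6 → G; chars DG.
Square (2°×1°, digits 0–9): 9.9520/2 → 4, 1.3853/1 → 1; chars 41.
Subsquare (5′×2.5′, letters a–x): 1.9520/0.0833333 → 23 → x, 0.3853/0.0416667 → 9 → j; chars xj.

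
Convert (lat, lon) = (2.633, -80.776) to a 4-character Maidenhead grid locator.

EJ92

Add 180° to longitude and 90° to latitude: 99.22, 92.63.
Field: lon ⌊99.22/20⌋ = 4 → E; lat ⌊92.63/10⌋ = 9 → J.
Square: lon ⌊19.22/2⌋ = 9; lat ⌊2.63/1⌋ = 2.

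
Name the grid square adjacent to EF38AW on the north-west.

Longitude subsquare a = 0; −1 → -1, wraps to 23 = x, carry into square.
Longitude square 3; −1 → 2.
Latitude subsquare w = 22; +1 → 23 = x.

EF28xx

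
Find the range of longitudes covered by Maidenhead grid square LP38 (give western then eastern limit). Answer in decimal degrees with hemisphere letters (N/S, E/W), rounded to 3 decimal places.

Field L=11, P=15: +11·20° lon, +15·10° lat → SW at lon 40°, lat 60°.
Square 3, 8: +3·2° lon, +8·1° lat → SW at lon 46°, lat 68°.
Cell spans 2° lon × 1° lat.
west 46.000° E, east 48.000° E.

46.000° E, 48.000° E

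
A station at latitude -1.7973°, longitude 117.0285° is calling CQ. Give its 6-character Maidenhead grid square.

Offset from 180°W / 90°S: lon 297.0285°, lat 88.2027°.
Field: lon ⌊297.0285/20⌋ = 14 → O; lat ⌊88.2027/10⌋ = 8 → I.
Square: lon ⌊17.0285/2⌋ = 8; lat ⌊8.2027/1⌋ = 8.
Subsquare: lon ⌊1.0285/0.0833333⌋ = 12 → m; lat ⌊0.2027/0.0416667⌋ = 4 → e.

OI88me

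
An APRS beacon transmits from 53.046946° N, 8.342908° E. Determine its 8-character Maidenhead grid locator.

JO43eb11

Offset from 180°W / 90°S: lon 188.34291°, lat 143.04695°.
Field (20°×10°, letters A–R): 188.34291/20 → 9 → J, 143.04695/10 → 14 → O; chars JO.
Square (2°×1°, digits 0–9): 8.34291/2 → 4, 3.04695/1 → 3; chars 43.
Subsquare (5′×2.5′, letters a–x): 0.34291/0.0833333 → 4 → e, 0.04695/0.0416667 → 1 → b; chars eb.
Extended square (30″×15″, digits 0–9): 0.00957/0.00833333 → 1, 0.00528/0.00416667 → 1; chars 11.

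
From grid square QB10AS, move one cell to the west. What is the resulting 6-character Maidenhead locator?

Longitude subsquare a = 0; −1 → -1, wraps to 23 = x, carry into square.
Longitude square 1; −1 → 0.
The latitude characters are unchanged.

QB00xs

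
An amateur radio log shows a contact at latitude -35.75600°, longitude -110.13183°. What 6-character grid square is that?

Add 180° to longitude and 90° to latitude: 69.8682, 54.2440.
Field: lon ⌊69.8682/20⌋ = 3 → D; lat ⌊54.2440/10⌋ = 5 → F.
Square: lon ⌊9.8682/2⌋ = 4; lat ⌊4.2440/1⌋ = 4.
Subsquare: lon ⌊1.8682/0.0833333⌋ = 22 → w; lat ⌊0.2440/0.0416667⌋ = 5 → f.

DF44wf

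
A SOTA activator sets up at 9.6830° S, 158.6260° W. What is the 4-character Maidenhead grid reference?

BI00

Offset from 180°W / 90°S: lon 21.37°, lat 80.32°.
Field: 21.37/20 → 1 → B, 80.32/10 → 8 → I; chars BI.
Square: 1.37/2 → 0, 0.32/1 → 0; chars 00.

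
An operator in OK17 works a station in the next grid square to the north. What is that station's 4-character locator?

OK18

Latitude square 7; +1 → 8.
The longitude characters are unchanged.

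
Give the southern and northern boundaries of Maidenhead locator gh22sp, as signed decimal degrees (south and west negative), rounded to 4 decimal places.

Field G=6, H=7: +6·20° lon, +7·10° lat → SW at lon -60°, lat -20°.
Square 2, 2: +2·2° lon, +2·1° lat → SW at lon -56°, lat -18°.
Subsquare s=18, p=15: +18·0.0833333° lon, +15·0.0416667° lat → SW at lon -54.5°, lat -17.375°.
Cell spans 0.0833333° lon × 0.0416667° lat.
south -17.3750, north -17.3333.

-17.3750, -17.3333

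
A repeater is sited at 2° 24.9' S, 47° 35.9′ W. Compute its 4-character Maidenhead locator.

Add 180° to longitude and 90° to latitude: 132.40, 87.58.
Field: 132.40/20 → 6 → G, 87.58/10 → 8 → I; chars GI.
Square: 12.40/2 → 6, 7.58/1 → 7; chars 67.

GI67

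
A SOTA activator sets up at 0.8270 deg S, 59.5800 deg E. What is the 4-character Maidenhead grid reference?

LI99

Offset from 180°W / 90°S: lon 239.58°, lat 89.17°.
Field: lon ⌊239.58/20⌋ = 11 → L; lat ⌊89.17/10⌋ = 8 → I.
Square: lon ⌊19.58/2⌋ = 9; lat ⌊9.17/1⌋ = 9.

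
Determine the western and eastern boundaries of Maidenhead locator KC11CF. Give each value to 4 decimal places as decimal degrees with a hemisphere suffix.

Field K=10, C=2: +10·20° lon, +2·10° lat → SW at lon 20°, lat -70°.
Square 1, 1: +1·2° lon, +1·1° lat → SW at lon 22°, lat -69°.
Subsquare c=2, f=5: +2·0.0833333° lon, +5·0.0416667° lat → SW at lon 22.1667°, lat -68.7917°.
Cell spans 0.0833333° lon × 0.0416667° lat.
west 22.1667° E, east 22.2500° E.

22.1667° E, 22.2500° E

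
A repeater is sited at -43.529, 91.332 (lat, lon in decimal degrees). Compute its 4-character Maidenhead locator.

Offset from 180°W / 90°S: lon 271.33°, lat 46.47°.
Field: 271.33/20 → 13 → N, 46.47/10 → 4 → E; chars NE.
Square: 11.33/2 → 5, 6.47/1 → 6; chars 56.

NE56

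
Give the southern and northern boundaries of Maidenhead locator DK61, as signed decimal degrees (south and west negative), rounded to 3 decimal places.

Field D=3, K=10: +3·20° lon, +10·10° lat → SW at lon -120°, lat 10°.
Square 6, 1: +6·2° lon, +1·1° lat → SW at lon -108°, lat 11°.
Cell spans 2° lon × 1° lat.
south 11.000, north 12.000.

11.000, 12.000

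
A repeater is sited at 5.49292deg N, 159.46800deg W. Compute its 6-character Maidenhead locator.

BJ05gl

Offset from 180°W / 90°S: lon 20.5320°, lat 95.4929°.
Field: 20.5320/20 → 1 → B, 95.4929/10 → 9 → J; chars BJ.
Square: 0.5320/2 → 0, 5.4929/1 → 5; chars 05.
Subsquare: 0.5320/0.0833333 → 6 → g, 0.4929/0.0416667 → 11 → l; chars gl.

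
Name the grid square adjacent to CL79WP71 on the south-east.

Longitude extended square 7; +1 → 8.
Latitude extended square 1; −1 → 0.

CL79wp80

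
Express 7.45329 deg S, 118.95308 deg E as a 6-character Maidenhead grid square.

OI92ln

Shift to the Maidenhead origin (180°W, 90°S): lon 298.9531, lat 82.5467.
Field: lon ⌊298.9531/20⌋ = 14 → O; lat ⌊82.5467/10⌋ = 8 → I.
Square: lon ⌊18.9531/2⌋ = 9; lat ⌊2.5467/1⌋ = 2.
Subsquare: lon ⌊0.9531/0.0833333⌋ = 11 → l; lat ⌊0.5467/0.0416667⌋ = 13 → n.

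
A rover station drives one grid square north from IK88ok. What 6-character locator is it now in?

Latitude subsquare k = 10; +1 → 11 = l.
The longitude characters are unchanged.

IK88ol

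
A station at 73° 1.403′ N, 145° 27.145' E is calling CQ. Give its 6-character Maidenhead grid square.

Offset from 180°W / 90°S: lon 325.4524°, lat 163.0234°.
Field (20°×10°, letters A–R): 325.4524/20 → 16 → Q, 163.0234/10 → 16 → Q; chars QQ.
Square (2°×1°, digits 0–9): 5.4524/2 → 2, 3.0234/1 → 3; chars 23.
Subsquare (5′×2.5′, letters a–x): 1.4524/0.0833333 → 17 → r, 0.0234/0.0416667 → 0 → a; chars ra.

QQ23ra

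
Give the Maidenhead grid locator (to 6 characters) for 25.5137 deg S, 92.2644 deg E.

NG64dl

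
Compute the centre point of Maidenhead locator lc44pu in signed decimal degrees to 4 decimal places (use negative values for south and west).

-65.1458, 49.2917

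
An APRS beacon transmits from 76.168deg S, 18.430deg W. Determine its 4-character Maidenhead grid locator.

IB03

Offset from 180°W / 90°S: lon 161.57°, lat 13.83°.
Field: lon ⌊161.57/20⌋ = 8 → I; lat ⌊13.83/10⌋ = 1 → B.
Square: lon ⌊1.57/2⌋ = 0; lat ⌊3.83/1⌋ = 3.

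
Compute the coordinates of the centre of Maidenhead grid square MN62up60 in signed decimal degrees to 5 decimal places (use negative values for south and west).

Field M=12, N=13: +12·20° lon, +13·10° lat → SW at lon 60°, lat 40°.
Square 6, 2: +6·2° lon, +2·1° lat → SW at lon 72°, lat 42°.
Subsquare u=20, p=15: +20·0.0833333° lon, +15·0.0416667° lat → SW at lon 73.6667°, lat 42.625°.
Extended square 6, 0: +6·0.00833333° lon, +0·0.00416667° lat → SW at lon 73.7167°, lat 42.625°.
Cell spans 0.00833333° lon × 0.00416667° lat. Centre is SW corner plus half of each.
latitude 42.62708, longitude 73.72083.

42.62708, 73.72083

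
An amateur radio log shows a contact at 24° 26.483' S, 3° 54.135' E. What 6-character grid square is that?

Offset from 180°W / 90°S: lon 183.9023°, lat 65.5586°.
Field: 183.9023/20 → 9 → J, 65.5586/10 → 6 → G; chars JG.
Square: 3.9023/2 → 1, 5.5586/1 → 5; chars 15.
Subsquare: 1.9023/0.0833333 → 22 → w, 0.5586/0.0416667 → 13 → n; chars wn.

JG15wn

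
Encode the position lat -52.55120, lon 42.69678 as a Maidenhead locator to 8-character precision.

Shift to the Maidenhead origin (180°W, 90°S): lon 222.69678, lat 37.44880.
Field: 222.69678/20 → 11 → L, 37.44880/10 → 3 → D; chars LD.
Square: 2.69678/2 → 1, 7.44880/1 → 7; chars 17.
Subsquare: 0.69678/0.0833333 → 8 → i, 0.44880/0.0416667 → 10 → k; chars ik.
Extended square: 0.03011/0.00833333 → 3, 0.03213/0.00416667 → 7; chars 37.

LD17ik37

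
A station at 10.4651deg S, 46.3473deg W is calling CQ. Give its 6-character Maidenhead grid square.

GH69tm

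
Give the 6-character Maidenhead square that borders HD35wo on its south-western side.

HD35vn

Longitude subsquare w = 22; −1 → 21 = v.
Latitude subsquare o = 14; −1 → 13 = n.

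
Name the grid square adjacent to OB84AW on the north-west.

Longitude subsquare a = 0; −1 → -1, wraps to 23 = x, carry into square.
Longitude square 8; −1 → 7.
Latitude subsquare w = 22; +1 → 23 = x.

OB74xx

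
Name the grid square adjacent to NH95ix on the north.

Latitude subsquare x = 23; +1 → 24, wraps to 0 = a, carry into square.
Latitude square 5; +1 → 6.
The longitude characters are unchanged.

NH96ia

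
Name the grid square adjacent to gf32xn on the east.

Longitude subsquare x = 23; +1 → 24, wraps to 0 = a, carry into square.
Longitude square 3; +1 → 4.
The latitude characters are unchanged.

GF42an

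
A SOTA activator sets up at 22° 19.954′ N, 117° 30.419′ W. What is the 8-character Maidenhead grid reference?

Add 180° to longitude and 90° to latitude: 62.49302, 112.33257.
Field (20°×10°, letters A–R): lon ⌊62.49302/20⌋ = 3 → D; lat ⌊112.33257/10⌋ = 11 → L.
Square (2°×1°, digits 0–9): lon ⌊2.49302/2⌋ = 1; lat ⌊2.33257/1⌋ = 2.
Subsquare (5′×2.5′, letters a–x): lon ⌊0.49302/0.0833333⌋ = 5 → f; lat ⌊0.33257/0.0416667⌋ = 7 → h.
Extended square (30″×15″, digits 0–9): lon ⌊0.07635/0.00833333⌋ = 9; lat ⌊0.04090/0.00416667⌋ = 9.

DL12fh99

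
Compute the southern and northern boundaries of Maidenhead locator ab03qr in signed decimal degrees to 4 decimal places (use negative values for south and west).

-76.2917, -76.2500

Field A=0, B=1: +0·20° lon, +1·10° lat → SW at lon -180°, lat -80°.
Square 0, 3: +0·2° lon, +3·1° lat → SW at lon -180°, lat -77°.
Subsquare q=16, r=17: +16·0.0833333° lon, +17·0.0416667° lat → SW at lon -178.667°, lat -76.2917°.
Cell spans 0.0833333° lon × 0.0416667° lat.
south -76.2917, north -76.2500.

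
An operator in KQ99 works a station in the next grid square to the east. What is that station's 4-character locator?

LQ09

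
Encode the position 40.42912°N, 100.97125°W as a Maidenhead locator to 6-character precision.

DN90mk

Offset from 180°W / 90°S: lon 79.0288°, lat 130.4291°.
Field (20°×10°, letters A–R): 79.0288/20 → 3 → D, 130.4291/10 → 13 → N; chars DN.
Square (2°×1°, digits 0–9): 19.0288/2 → 9, 0.4291/1 → 0; chars 90.
Subsquare (5′×2.5′, letters a–x): 1.0288/0.0833333 → 12 → m, 0.4291/0.0416667 → 10 → k; chars mk.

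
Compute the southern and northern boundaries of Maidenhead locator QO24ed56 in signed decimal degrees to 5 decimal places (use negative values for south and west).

54.15000, 54.15417

Field Q=16, O=14: +16·20° lon, +14·10° lat → SW at lon 140°, lat 50°.
Square 2, 4: +2·2° lon, +4·1° lat → SW at lon 144°, lat 54°.
Subsquare e=4, d=3: +4·0.0833333° lon, +3·0.0416667° lat → SW at lon 144.333°, lat 54.125°.
Extended square 5, 6: +5·0.00833333° lon, +6·0.00416667° lat → SW at lon 144.375°, lat 54.15°.
Cell spans 0.00833333° lon × 0.00416667° lat.
south 54.15000, north 54.15417.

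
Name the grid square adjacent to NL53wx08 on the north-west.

NL53vx99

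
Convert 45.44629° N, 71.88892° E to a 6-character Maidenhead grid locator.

Shift to the Maidenhead origin (180°W, 90°S): lon 251.8889, lat 135.4463.
Field: 251.8889/20 → 12 → M, 135.4463/10 → 13 → N; chars MN.
Square: 11.8889/2 → 5, 5.4463/1 → 5; chars 55.
Subsquare: 1.8889/0.0833333 → 22 → w, 0.4463/0.0416667 → 10 → k; chars wk.

MN55wk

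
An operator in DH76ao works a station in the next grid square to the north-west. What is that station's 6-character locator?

DH66xp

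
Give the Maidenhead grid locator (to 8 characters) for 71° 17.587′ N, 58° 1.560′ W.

GQ01xh60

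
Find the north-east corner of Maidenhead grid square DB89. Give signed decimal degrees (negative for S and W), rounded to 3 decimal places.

-70.000, -102.000

Field D=3, B=1: +3·20° lon, +1·10° lat → SW at lon -120°, lat -80°.
Square 8, 9: +8·2° lon, +9·1° lat → SW at lon -104°, lat -71°.
Cell spans 2° lon × 1° lat. NE corner is SW corner plus one full cell.
latitude -70.000, longitude -102.000.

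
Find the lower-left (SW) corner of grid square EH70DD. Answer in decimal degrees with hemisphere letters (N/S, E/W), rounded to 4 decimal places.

19.8750° S, 85.7500° W

Field E=4, H=7: +4·20° lon, +7·10° lat → SW at lon -100°, lat -20°.
Square 7, 0: +7·2° lon, +0·1° lat → SW at lon -86°, lat -20°.
Subsquare d=3, d=3: +3·0.0833333° lon, +3·0.0416667° lat → SW at lon -85.75°, lat -19.875°.
latitude 19.8750° S, longitude 85.7500° W.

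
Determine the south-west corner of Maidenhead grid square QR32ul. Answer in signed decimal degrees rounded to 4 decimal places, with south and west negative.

82.4583, 147.6667

Field Q=16, R=17: +16·20° lon, +17·10° lat → SW at lon 140°, lat 80°.
Square 3, 2: +3·2° lon, +2·1° lat → SW at lon 146°, lat 82°.
Subsquare u=20, l=11: +20·0.0833333° lon, +11·0.0416667° lat → SW at lon 147.667°, lat 82.4583°.
latitude 82.4583, longitude 147.6667.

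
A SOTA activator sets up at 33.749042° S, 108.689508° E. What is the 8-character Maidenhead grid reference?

OF46ig20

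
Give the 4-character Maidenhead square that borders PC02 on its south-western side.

OC91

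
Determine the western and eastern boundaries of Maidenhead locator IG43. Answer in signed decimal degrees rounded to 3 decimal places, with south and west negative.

-12.000, -10.000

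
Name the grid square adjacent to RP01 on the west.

QP91

Longitude square 0; −1 → -1, wraps to 9, carry into field.
Longitude field R = 17; −1 → 16 = Q.
The latitude characters are unchanged.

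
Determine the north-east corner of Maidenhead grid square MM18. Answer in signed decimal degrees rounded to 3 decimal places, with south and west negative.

39.000, 64.000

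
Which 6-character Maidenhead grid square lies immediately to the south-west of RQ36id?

RQ36hc

Longitude subsquare i = 8; −1 → 7 = h.
Latitude subsquare d = 3; −1 → 2 = c.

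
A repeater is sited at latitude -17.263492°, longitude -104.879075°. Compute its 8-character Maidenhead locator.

DH72nr46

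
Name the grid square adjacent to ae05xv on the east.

AE15av

Longitude subsquare x = 23; +1 → 24, wraps to 0 = a, carry into square.
Longitude square 0; +1 → 1.
The latitude characters are unchanged.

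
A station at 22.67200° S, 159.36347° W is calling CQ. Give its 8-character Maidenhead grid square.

BG07hh68

Shift to the Maidenhead origin (180°W, 90°S): lon 20.63653, lat 67.32800.
Field: 20.63653/20 → 1 → B, 67.32800/10 → 6 → G; chars BG.
Square: 0.63653/2 → 0, 7.32800/1 → 7; chars 07.
Subsquare: 0.63653/0.0833333 → 7 → h, 0.32800/0.0416667 → 7 → h; chars hh.
Extended square: 0.05320/0.00833333 → 6, 0.03633/0.00416667 → 8; chars 68.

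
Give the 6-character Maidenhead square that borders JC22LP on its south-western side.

JC22ko

Longitude subsquare l = 11; −1 → 10 = k.
Latitude subsquare p = 15; −1 → 14 = o.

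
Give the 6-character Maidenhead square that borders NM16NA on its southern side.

Latitude subsquare a = 0; −1 → -1, wraps to 23 = x, carry into square.
Latitude square 6; −1 → 5.
The longitude characters are unchanged.

NM15nx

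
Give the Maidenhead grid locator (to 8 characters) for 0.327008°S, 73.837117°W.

Add 180° to longitude and 90° to latitude: 106.16288, 89.67299.
Field (20°×10°, letters A–R): lon ⌊106.16288/20⌋ = 5 → F; lat ⌊89.67299/10⌋ = 8 → I.
Square (2°×1°, digits 0–9): lon ⌊6.16288/2⌋ = 3; lat ⌊9.67299/1⌋ = 9.
Subsquare (5′×2.5′, letters a–x): lon ⌊0.16288/0.0833333⌋ = 1 → b; lat ⌊0.67299/0.0416667⌋ = 16 → q.
Extended square (30″×15″, digits 0–9): lon ⌊0.07955/0.00833333⌋ = 9; lat ⌊0.00633/0.00416667⌋ = 1.

FI39bq91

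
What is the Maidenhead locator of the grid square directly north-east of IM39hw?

Longitude subsquare h = 7; +1 → 8 = i.
Latitude subsquare w = 22; +1 → 23 = x.

IM39ix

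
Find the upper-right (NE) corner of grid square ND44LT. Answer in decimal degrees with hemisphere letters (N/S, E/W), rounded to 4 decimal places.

55.1667° S, 89.0000° E

Field N=13, D=3: +13·20° lon, +3·10° lat → SW at lon 80°, lat -60°.
Square 4, 4: +4·2° lon, +4·1° lat → SW at lon 88°, lat -56°.
Subsquare l=11, t=19: +11·0.0833333° lon, +19·0.0416667° lat → SW at lon 88.9167°, lat -55.2083°.
Cell spans 0.0833333° lon × 0.0416667° lat. NE corner is SW corner plus one full cell.
latitude 55.1667° S, longitude 89.0000° E.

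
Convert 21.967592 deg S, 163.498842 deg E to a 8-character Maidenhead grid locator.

Offset from 180°W / 90°S: lon 343.49884°, lat 68.03241°.
Field (20°×10°, letters A–R): lon ⌊343.49884/20⌋ = 17 → R; lat ⌊68.03241/10⌋ = 6 → G.
Square (2°×1°, digits 0–9): lon ⌊3.49884/2⌋ = 1; lat ⌊8.03241/1⌋ = 8.
Subsquare (5′×2.5′, letters a–x): lon ⌊1.49884/0.0833333⌋ = 17 → r; lat ⌊0.03241/0.0416667⌋ = 0 → a.
Extended square (30″×15″, digits 0–9): lon ⌊0.08218/0.00833333⌋ = 9; lat ⌊0.03241/0.00416667⌋ = 7.

RG18ra97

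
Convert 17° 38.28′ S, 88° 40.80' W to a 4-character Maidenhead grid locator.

EH52

Offset from 180°W / 90°S: lon 91.32°, lat 72.36°.
Field: 91.32/20 → 4 → E, 72.36/10 → 7 → H; chars EH.
Square: 11.32/2 → 5, 2.36/1 → 2; chars 52.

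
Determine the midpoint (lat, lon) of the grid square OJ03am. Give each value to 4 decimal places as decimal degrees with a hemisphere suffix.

3.5208° N, 100.0417° E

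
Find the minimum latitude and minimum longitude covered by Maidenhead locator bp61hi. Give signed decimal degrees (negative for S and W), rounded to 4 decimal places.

61.3333, -147.4167

Field B=1, P=15: +1·20° lon, +15·10° lat → SW at lon -160°, lat 60°.
Square 6, 1: +6·2° lon, +1·1° lat → SW at lon -148°, lat 61°.
Subsquare h=7, i=8: +7·0.0833333° lon, +8·0.0416667° lat → SW at lon -147.417°, lat 61.3333°.
latitude 61.3333, longitude -147.4167.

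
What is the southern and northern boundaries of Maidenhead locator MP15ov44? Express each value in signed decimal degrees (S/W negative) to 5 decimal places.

65.89167, 65.89583

Field M=12, P=15: +12·20° lon, +15·10° lat → SW at lon 60°, lat 60°.
Square 1, 5: +1·2° lon, +5·1° lat → SW at lon 62°, lat 65°.
Subsquare o=14, v=21: +14·0.0833333° lon, +21·0.0416667° lat → SW at lon 63.1667°, lat 65.875°.
Extended square 4, 4: +4·0.00833333° lon, +4·0.00416667° lat → SW at lon 63.2°, lat 65.8917°.
Cell spans 0.00833333° lon × 0.00416667° lat.
south 65.89167, north 65.89583.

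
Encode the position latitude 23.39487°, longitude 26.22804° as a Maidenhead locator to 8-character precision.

Shift to the Maidenhead origin (180°W, 90°S): lon 206.22804, lat 113.39487.
Field: 206.22804/20 → 10 → K, 113.39487/10 → 11 → L; chars KL.
Square: 6.22804/2 → 3, 3.39487/1 → 3; chars 33.
Subsquare: 0.22804/0.0833333 → 2 → c, 0.39487/0.0416667 → 9 → j; chars cj.
Extended square: 0.06137/0.00833333 → 7, 0.01987/0.00416667 → 4; chars 74.

KL33cj74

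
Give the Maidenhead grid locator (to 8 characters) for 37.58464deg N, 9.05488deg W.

Shift to the Maidenhead origin (180°W, 90°S): lon 170.94512, lat 127.58464.
Field: 170.94512/20 → 8 → I, 127.58464/10 → 12 → M; chars IM.
Square: 10.94512/2 → 5, 7.58464/1 → 7; chars 57.
Subsquare: 0.94512/0.0833333 → 11 → l, 0.58464/0.0416667 → 14 → o; chars lo.
Extended square: 0.02845/0.00833333 → 3, 0.00131/0.00416667 → 0; chars 30.

IM57lo30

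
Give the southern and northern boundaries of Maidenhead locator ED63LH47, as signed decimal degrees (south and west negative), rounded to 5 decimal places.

Field E=4, D=3: +4·20° lon, +3·10° lat → SW at lon -100°, lat -60°.
Square 6, 3: +6·2° lon, +3·1° lat → SW at lon -88°, lat -57°.
Subsquare l=11, h=7: +11·0.0833333° lon, +7·0.0416667° lat → SW at lon -87.0833°, lat -56.7083°.
Extended square 4, 7: +4·0.00833333° lon, +7·0.00416667° lat → SW at lon -87.05°, lat -56.6792°.
Cell spans 0.00833333° lon × 0.00416667° lat.
south -56.67917, north -56.67500.

-56.67917, -56.67500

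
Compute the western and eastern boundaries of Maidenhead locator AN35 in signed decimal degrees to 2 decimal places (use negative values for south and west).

-174.00, -172.00

Field A=0, N=13: +0·20° lon, +13·10° lat → SW at lon -180°, lat 40°.
Square 3, 5: +3·2° lon, +5·1° lat → SW at lon -174°, lat 45°.
Cell spans 2° lon × 1° lat.
west -174.00, east -172.00.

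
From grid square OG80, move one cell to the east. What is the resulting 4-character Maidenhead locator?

Longitude square 8; +1 → 9.
The latitude characters are unchanged.

OG90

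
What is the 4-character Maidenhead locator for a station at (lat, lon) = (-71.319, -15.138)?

Shift to the Maidenhead origin (180°W, 90°S): lon 164.86, lat 18.68.
Field: lon ⌊164.86/20⌋ = 8 → I; lat ⌊18.68/10⌋ = 1 → B.
Square: lon ⌊4.86/2⌋ = 2; lat ⌊8.68/1⌋ = 8.

IB28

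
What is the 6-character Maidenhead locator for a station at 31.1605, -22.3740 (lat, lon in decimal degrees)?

Offset from 180°W / 90°S: lon 157.6260°, lat 121.1605°.
Field: 157.6260/20 → 7 → H, 121.1605/10 → 12 → M; chars HM.
Square: 17.6260/2 → 8, 1.1605/1 → 1; chars 81.
Subsquare: 1.6260/0.0833333 → 19 → t, 0.1605/0.0416667 → 3 → d; chars td.

HM81td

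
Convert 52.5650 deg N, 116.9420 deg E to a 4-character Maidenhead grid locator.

OO82

Shift to the Maidenhead origin (180°W, 90°S): lon 296.94, lat 142.56.
Field: lon ⌊296.94/20⌋ = 14 → O; lat ⌊142.56/10⌋ = 14 → O.
Square: lon ⌊16.94/2⌋ = 8; lat ⌊2.56/1⌋ = 2.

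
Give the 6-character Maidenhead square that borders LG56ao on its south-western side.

LG46xn

Longitude subsquare a = 0; −1 → -1, wraps to 23 = x, carry into square.
Longitude square 5; −1 → 4.
Latitude subsquare o = 14; −1 → 13 = n.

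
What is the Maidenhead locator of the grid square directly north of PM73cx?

Latitude subsquare x = 23; +1 → 24, wraps to 0 = a, carry into square.
Latitude square 3; +1 → 4.
The longitude characters are unchanged.

PM74ca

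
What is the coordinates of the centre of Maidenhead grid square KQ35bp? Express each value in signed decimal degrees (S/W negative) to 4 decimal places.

75.6458, 26.1250

Field K=10, Q=16: +10·20° lon, +16·10° lat → SW at lon 20°, lat 70°.
Square 3, 5: +3·2° lon, +5·1° lat → SW at lon 26°, lat 75°.
Subsquare b=1, p=15: +1·0.0833333° lon, +15·0.0416667° lat → SW at lon 26.0833°, lat 75.625°.
Cell spans 0.0833333° lon × 0.0416667° lat. Centre is SW corner plus half of each.
latitude 75.6458, longitude 26.1250.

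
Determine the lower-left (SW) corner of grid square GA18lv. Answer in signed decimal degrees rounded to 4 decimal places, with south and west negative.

-81.1250, -57.0833

Field G=6, A=0: +6·20° lon, +0·10° lat → SW at lon -60°, lat -90°.
Square 1, 8: +1·2° lon, +8·1° lat → SW at lon -58°, lat -82°.
Subsquare l=11, v=21: +11·0.0833333° lon, +21·0.0416667° lat → SW at lon -57.0833°, lat -81.125°.
latitude -81.1250, longitude -57.0833.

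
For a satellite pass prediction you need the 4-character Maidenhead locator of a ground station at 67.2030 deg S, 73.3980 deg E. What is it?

MC62

Shift to the Maidenhead origin (180°W, 90°S): lon 253.40, lat 22.80.
Field: lon ⌊253.40/20⌋ = 12 → M; lat ⌊22.80/10⌋ = 2 → C.
Square: lon ⌊13.40/2⌋ = 6; lat ⌊2.80/1⌋ = 2.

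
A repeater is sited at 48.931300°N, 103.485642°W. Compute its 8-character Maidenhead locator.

DN88gw13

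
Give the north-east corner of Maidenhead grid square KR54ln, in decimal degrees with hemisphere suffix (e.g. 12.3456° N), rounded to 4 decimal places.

84.5833° N, 31.0000° E

Field K=10, R=17: +10·20° lon, +17·10° lat → SW at lon 20°, lat 80°.
Square 5, 4: +5·2° lon, +4·1° lat → SW at lon 30°, lat 84°.
Subsquare l=11, n=13: +11·0.0833333° lon, +13·0.0416667° lat → SW at lon 30.9167°, lat 84.5417°.
Cell spans 0.0833333° lon × 0.0416667° lat. NE corner is SW corner plus one full cell.
latitude 84.5833° N, longitude 31.0000° E.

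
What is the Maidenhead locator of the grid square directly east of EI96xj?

FI06aj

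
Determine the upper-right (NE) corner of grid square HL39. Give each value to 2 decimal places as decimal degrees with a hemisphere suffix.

Field H=7, L=11: +7·20° lon, +11·10° lat → SW at lon -40°, lat 20°.
Square 3, 9: +3·2° lon, +9·1° lat → SW at lon -34°, lat 29°.
Cell spans 2° lon × 1° lat. NE corner is SW corner plus one full cell.
latitude 30.00° N, longitude 32.00° W.

30.00° N, 32.00° W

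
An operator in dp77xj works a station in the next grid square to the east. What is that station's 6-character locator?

DP87aj

Longitude subsquare x = 23; +1 → 24, wraps to 0 = a, carry into square.
Longitude square 7; +1 → 8.
The latitude characters are unchanged.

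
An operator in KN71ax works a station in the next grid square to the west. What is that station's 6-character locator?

Longitude subsquare a = 0; −1 → -1, wraps to 23 = x, carry into square.
Longitude square 7; −1 → 6.
The latitude characters are unchanged.

KN61xx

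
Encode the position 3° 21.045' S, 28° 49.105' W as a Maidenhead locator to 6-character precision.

HI56op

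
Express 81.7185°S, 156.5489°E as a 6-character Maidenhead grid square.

Shift to the Maidenhead origin (180°W, 90°S): lon 336.5489, lat 8.2815.
Field: lon ⌊336.5489/20⌋ = 16 → Q; lat ⌊8.2815/10⌋ = 0 → A.
Square: lon ⌊16.5489/2⌋ = 8; lat ⌊8.2815/1⌋ = 8.
Subsquare: lon ⌊0.5489/0.0833333⌋ = 6 → g; lat ⌊0.2815/0.0416667⌋ = 6 → g.

QA88gg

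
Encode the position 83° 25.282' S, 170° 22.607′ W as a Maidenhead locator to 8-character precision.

Add 180° to longitude and 90° to latitude: 9.62322, 6.57863.
Field: lon ⌊9.62322/20⌋ = 0 → A; lat ⌊6.57863/10⌋ = 0 → A.
Square: lon ⌊9.62322/2⌋ = 4; lat ⌊6.57863/1⌋ = 6.
Subsquare: lon ⌊1.62322/0.0833333⌋ = 19 → t; lat ⌊0.57863/0.0416667⌋ = 13 → n.
Extended square: lon ⌊0.03988/0.00833333⌋ = 4; lat ⌊0.03697/0.00416667⌋ = 8.

AA46tn48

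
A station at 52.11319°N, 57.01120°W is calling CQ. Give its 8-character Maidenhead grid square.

GO12lc87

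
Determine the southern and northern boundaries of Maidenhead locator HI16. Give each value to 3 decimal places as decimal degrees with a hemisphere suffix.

Field H=7, I=8: +7·20° lon, +8·10° lat → SW at lon -40°, lat -10°.
Square 1, 6: +1·2° lon, +6·1° lat → SW at lon -38°, lat -4°.
Cell spans 2° lon × 1° lat.
south 4.000° S, north 3.000° S.

4.000° S, 3.000° S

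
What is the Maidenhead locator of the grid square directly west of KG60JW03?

Longitude extended square 0; −1 → -1, wraps to 9, carry into subsquare.
Longitude subsquare j = 9; −1 → 8 = i.
The latitude characters are unchanged.

KG60iw93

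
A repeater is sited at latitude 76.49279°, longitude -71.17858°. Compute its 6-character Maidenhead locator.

Add 180° to longitude and 90° to latitude: 108.8214, 166.4928.
Field: lon ⌊108.8214/20⌋ = 5 → F; lat ⌊166.4928/10⌋ = 16 → Q.
Square: lon ⌊8.8214/2⌋ = 4; lat ⌊6.4928/1⌋ = 6.
Subsquare: lon ⌊0.8214/0.0833333⌋ = 9 → j; lat ⌊0.4928/0.0416667⌋ = 11 → l.

FQ46jl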